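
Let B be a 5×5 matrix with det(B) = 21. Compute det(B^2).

det(B^2) = (det B)^2 = (21)^2 = 441

The determinant is 441.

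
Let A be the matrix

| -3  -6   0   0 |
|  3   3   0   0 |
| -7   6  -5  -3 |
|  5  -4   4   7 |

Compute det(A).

det(A) = -207

A is block lower-triangular with a 2×2 block and a 2×2 block on the diagonal, so its determinant equals the product of the determinants of the diagonal blocks.
det of the 2×2 block = 9
det of the 2×2 block = -23
det = (9)·(-23) = -207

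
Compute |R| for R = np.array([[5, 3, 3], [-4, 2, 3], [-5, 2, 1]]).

-47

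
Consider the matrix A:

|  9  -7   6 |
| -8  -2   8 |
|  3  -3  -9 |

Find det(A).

Expand along column 1:
  + 9 · |-2 8; -3 -9| = 9·(18 − (-24)) = 378
  − (-8) · |-7 6; -3 -9| = −(-8)·(63 − (-18)) = 648
  + 3 · |-7 6; -2 8| = 3·(-56 − (-12)) = -132
Sum: (378) + (648) + (-132) = 894

The determinant is 894.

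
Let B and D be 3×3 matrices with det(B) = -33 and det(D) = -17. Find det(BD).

561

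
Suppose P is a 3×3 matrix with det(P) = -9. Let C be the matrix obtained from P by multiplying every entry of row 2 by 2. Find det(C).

Scaling one row by 2 multiplies the determinant by 2.
det(C) = (2)·(-9) = -18

-18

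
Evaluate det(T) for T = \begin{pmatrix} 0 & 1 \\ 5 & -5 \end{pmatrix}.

det(T) = -5

det(T) = 0·(-5) − 1·5 = 0 − 5 = -5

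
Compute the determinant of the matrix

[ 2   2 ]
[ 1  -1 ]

-4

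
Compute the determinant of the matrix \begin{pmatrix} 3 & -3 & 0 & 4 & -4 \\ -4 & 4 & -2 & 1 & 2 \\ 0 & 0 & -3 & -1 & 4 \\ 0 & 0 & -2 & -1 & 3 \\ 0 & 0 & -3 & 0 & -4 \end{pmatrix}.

0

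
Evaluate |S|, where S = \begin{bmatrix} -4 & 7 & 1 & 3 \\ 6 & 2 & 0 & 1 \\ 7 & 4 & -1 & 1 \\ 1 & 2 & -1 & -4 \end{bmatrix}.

det(S) = -240

Expand along row 2 (it has 1 zero):
  − (6) · M_21   where M_21 = det([7 1 3; 4 -1 1; 2 -1 -4]) = 47
  + (2) · M_22   where M_22 = det([-4 1 3; 7 -1 1; 1 -1 -4]) = -9
  + (1) · M_24   where M_24 = det([-4 7 1; 7 4 -1; 1 2 -1]) = 60
det = (-1)·(6)·(47) + (+1)·(2)·(-9) + (+1)·(1)·(60) = -240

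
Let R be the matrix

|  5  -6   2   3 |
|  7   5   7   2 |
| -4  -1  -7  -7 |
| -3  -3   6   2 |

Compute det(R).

Expand along row 1:
  + (5) · M_11   where M_11 = det([5 7 2; -1 -7 -7; -3 6 2]) = 247
  − (-6) · M_12   where M_12 = det([7 7 2; -4 -7 -7; -3 6 2]) = 309
  + (2) · M_13   where M_13 = det([7 5 2; -4 -1 -7; -3 -3 2]) = 2
  − (3) · M_14   where M_14 = det([7 5 7; -4 -1 -7; -3 -3 6]) = 99
det = (+1)·(5)·(247) + (-1)·(-6)·(309) + (+1)·(2)·(2) + (-1)·(3)·(99) = 2796

2796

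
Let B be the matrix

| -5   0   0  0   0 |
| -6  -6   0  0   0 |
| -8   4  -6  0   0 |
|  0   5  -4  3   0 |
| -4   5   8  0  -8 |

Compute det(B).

The determinant is 4320.

B is lower triangular, so det(B) is the product of the diagonal entries:
det = (-5) · (-6) · (-6) · (3) · (-8) = 4320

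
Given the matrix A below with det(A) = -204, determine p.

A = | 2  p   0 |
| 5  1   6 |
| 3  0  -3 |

p = -6

Expanding along the row containing p, det(A) is linear in p: det(A) = (33)·p + (-6).
Set (33)·p + (-6) = -204  ⇒  (33)·p = -198  ⇒  p = -6.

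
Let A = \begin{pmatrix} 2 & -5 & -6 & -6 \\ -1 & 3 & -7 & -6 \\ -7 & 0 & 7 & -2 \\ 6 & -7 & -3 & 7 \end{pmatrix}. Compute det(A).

-2366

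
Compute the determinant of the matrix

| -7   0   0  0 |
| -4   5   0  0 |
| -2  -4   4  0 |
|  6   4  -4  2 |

The matrix is lower triangular, so the determinant is the product of the diagonal entries:
det = (-7) · (5) · (4) · (2) = -280

-280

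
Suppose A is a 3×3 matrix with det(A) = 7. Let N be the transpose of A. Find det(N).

det(Aᵀ) = det(A).
det(N) = (1)·(7) = 7

|N| = 7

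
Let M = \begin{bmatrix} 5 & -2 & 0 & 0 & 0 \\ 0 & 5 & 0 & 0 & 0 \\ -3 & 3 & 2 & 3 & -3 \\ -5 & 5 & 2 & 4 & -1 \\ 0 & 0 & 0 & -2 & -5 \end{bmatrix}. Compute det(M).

det(M) = -50

M is block lower-triangular with a 2×2 block and a 3×3 block on the diagonal, so its determinant equals the product of the determinants of the diagonal blocks.
det of the 2×2 block = 25
det of the 3×3 block = -2
det = (25)·(-2) = -50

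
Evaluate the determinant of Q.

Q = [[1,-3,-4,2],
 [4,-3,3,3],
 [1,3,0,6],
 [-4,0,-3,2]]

Expand along row 3 (it has 1 zero):
  + (1) · M_31   where M_31 = det([-3 -4 2; -3 3 3; 0 -3 2]) = -51
  − (3) · M_32   where M_32 = det([1 -4 2; 4 3 3; -4 -3 2]) = 95
  − (6) · M_34   where M_34 = det([1 -3 -4; 4 -3 3; -4 0 -3]) = 57
det = (+1)·(1)·(-51) + (-1)·(3)·(95) + (-1)·(6)·(57) = -678

|Q| = -678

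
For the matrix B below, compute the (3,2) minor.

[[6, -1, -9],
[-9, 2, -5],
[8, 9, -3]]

Delete row 3 and column 2; the remaining 2×2 submatrix is [6 -9; -9 -5].
Its determinant is 6·(-5) − (-9)·(-9) = -111.

-111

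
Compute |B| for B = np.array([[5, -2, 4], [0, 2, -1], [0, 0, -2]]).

B is upper triangular, so det(B) is the product of the diagonal entries:
det = (5) · (2) · (-2) = -20

-20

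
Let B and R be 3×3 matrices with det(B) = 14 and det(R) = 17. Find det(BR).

det(BR) = det(B)·det(R) = (14)·(17) = 238

238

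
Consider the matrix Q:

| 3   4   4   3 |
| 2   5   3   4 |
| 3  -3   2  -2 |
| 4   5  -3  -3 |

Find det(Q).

|Q| = 105

Expand along row 1:
  + (3) · M_11   where M_11 = det([5 3 4; -3 2 -2; 5 -3 -3]) = -121
  − (4) · M_12   where M_12 = det([2 3 4; 3 2 -2; 4 -3 -3]) = -89
  + (4) · M_13   where M_13 = det([2 5 4; 3 -3 -2; 4 5 -3]) = 151
  − (3) · M_14   where M_14 = det([2 5 3; 3 -3 2; 4 5 -3]) = 164
det = (+1)·(3)·(-121) + (-1)·(4)·(-89) + (+1)·(4)·(151) + (-1)·(3)·(164) = 105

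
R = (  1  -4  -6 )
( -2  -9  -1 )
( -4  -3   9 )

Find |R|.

8

Expand along column 1:
  + 1 · |-9 -1; -3 9| = 1·(-81 − 3) = -84
  − (-2) · |-4 -6; -3 9| = −(-2)·(-36 − 18) = -108
  + (-4) · |-4 -6; -9 -1| = (-4)·(4 − 54) = 200
Sum: (-84) + (-108) + (200) = 8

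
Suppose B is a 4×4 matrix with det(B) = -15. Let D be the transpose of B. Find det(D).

-15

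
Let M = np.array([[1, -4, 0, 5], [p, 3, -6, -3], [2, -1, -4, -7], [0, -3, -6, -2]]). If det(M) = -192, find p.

p = -3

Expanding along the column containing p, det(M) is linear in p: det(M) = (-106)·p + (-510).
Set (-106)·p + (-510) = -192  ⇒  (-106)·p = 318  ⇒  p = -3.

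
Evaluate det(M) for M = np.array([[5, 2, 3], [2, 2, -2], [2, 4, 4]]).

det(M) = 68

Expand along row 1:
  + 5 · |2 -2; 4 4| = 5·(8 − (-8)) = 80
  − 2 · |2 -2; 2 4| = −2·(8 − (-4)) = -24
  + 3 · |2 2; 2 4| = 3·(8 − 4) = 12
Sum: (80) + (-24) + (12) = 68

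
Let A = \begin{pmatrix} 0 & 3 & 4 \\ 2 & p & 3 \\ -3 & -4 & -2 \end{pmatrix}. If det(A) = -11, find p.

Expanding along the row containing p, det(A) is linear in p: det(A) = (12)·p + (-47).
Set (12)·p + (-47) = -11  ⇒  (12)·p = 36  ⇒  p = 3.

p = 3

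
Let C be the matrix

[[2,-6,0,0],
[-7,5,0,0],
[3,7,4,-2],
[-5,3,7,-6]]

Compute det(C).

C is block lower-triangular with a 2×2 block and a 2×2 block on the diagonal, so its determinant equals the product of the determinants of the diagonal blocks.
det of the 2×2 block = -32
det of the 2×2 block = -10
det = (-32)·(-10) = 320

320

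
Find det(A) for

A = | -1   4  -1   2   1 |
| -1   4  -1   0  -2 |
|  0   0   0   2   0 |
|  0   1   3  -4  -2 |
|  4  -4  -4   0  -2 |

Expand along row 3 (it has 4 zeros):
  − (2) · M_34   where M_34 = det([-1 4 -1 1; -1 4 -1 -2; 0 1 3 -2; 4 -4 -4 -2]) = -132
det = (-1)·(2)·(-132) = 264

264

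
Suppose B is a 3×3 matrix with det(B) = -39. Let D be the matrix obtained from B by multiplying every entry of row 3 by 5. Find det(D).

Scaling one row by 5 multiplies the determinant by 5.
det(D) = (5)·(-39) = -195

The determinant is -195.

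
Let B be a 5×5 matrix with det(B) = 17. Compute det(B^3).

det(B^3) = (det B)^3 = (17)^3 = 4913

The determinant is 4913.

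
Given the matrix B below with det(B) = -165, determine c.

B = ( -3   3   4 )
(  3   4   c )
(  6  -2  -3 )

-9

Expanding along the row containing c, det(B) is linear in c: det(B) = (12)·c + (-57).
Set (12)·c + (-57) = -165  ⇒  (12)·c = -108  ⇒  c = -9.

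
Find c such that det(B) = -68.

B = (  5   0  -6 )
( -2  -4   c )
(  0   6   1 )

Expanding along the column containing c, det(B) is linear in c: det(B) = (-30)·c + (52).
Set (-30)·c + (52) = -68  ⇒  (-30)·c = -120  ⇒  c = 4.

4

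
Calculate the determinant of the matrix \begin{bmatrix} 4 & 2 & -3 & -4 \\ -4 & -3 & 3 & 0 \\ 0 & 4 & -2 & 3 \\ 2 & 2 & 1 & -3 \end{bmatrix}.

-170

Expand along row 2 (it has 1 zero):
  − (-4) · M_21   where M_21 = det([2 -3 -4; 4 -2 3; 2 1 -3]) = -80
  + (-3) · M_22   where M_22 = det([4 -3 -4; 0 -2 3; 2 1 -3]) = -22
  − (3) · M_23   where M_23 = det([4 2 -4; 0 4 3; 2 2 -3]) = -28
det = (-1)·(-4)·(-80) + (+1)·(-3)·(-22) + (-1)·(3)·(-28) = -170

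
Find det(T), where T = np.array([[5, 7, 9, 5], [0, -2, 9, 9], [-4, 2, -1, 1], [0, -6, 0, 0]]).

Expand along row 4 (it has 3 zeros):
  + (-6) · M_42   where M_42 = det([5 9 5; 0 9 9; -4 -1 1]) = -54
det = (+1)·(-6)·(-54) = 324

The determinant is 324.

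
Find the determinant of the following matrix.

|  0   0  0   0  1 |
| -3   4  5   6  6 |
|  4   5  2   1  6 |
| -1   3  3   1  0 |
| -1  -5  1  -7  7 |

Expand along row 1 (it has 4 zeros):
  + (1) · M_15   where M_15 = det([-3 4 5 6; 4 5 2 1; -1 3 3 1; -1 -5 1 -7]) = -360
det = (+1)·(1)·(-360) = -360

-360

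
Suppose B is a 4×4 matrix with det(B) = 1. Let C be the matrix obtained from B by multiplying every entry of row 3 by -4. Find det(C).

The determinant is -4.

Scaling one row by -4 multiplies the determinant by -4.
det(C) = (-4)·(1) = -4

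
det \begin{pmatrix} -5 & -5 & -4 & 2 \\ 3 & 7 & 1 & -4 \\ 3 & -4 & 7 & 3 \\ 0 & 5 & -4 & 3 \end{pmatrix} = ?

-248

Expand along row 4 (it has 1 zero):
  + (5) · M_42   where M_42 = det([-5 -4 2; 3 1 -4; 3 7 3]) = -35
  − (-4) · M_43   where M_43 = det([-5 -5 2; 3 7 -4; 3 -4 3]) = 14
  + (3) · M_44   where M_44 = det([-5 -5 -4; 3 7 1; 3 -4 7]) = -43
det = (+1)·(5)·(-35) + (-1)·(-4)·(14) + (+1)·(3)·(-43) = -248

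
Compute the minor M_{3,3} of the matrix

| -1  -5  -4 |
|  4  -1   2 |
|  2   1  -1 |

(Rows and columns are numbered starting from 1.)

21

Delete row 3 and column 3; the remaining 2×2 submatrix is [-1 -5; 4 -1].
Its determinant is (-1)·(-1) − (-5)·4 = 21.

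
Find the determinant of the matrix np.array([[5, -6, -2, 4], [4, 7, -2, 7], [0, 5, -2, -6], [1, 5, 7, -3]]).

Expand along row 3 (it has 1 zero):
  − (5) · M_32   where M_32 = det([5 -2 4; 4 -2 7; 1 7 -3]) = -133
  + (-2) · M_33   where M_33 = det([5 -6 4; 4 7 7; 1 5 -3]) = -342
  − (-6) · M_34   where M_34 = det([5 -6 -2; 4 7 -2; 1 5 7]) = 449
det = (-1)·(5)·(-133) + (+1)·(-2)·(-342) + (-1)·(-6)·(449) = 4043

The determinant is 4043.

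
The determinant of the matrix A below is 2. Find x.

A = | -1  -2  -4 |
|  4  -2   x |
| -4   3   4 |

x = -2

Expanding along the column containing x, det(A) is linear in x: det(A) = (11)·x + (24).
Set (11)·x + (24) = 2  ⇒  (11)·x = -22  ⇒  x = -2.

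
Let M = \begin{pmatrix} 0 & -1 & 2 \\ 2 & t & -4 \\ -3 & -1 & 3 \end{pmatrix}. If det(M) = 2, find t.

Expanding along the row containing t, det(M) is linear in t: det(M) = (6)·t + (-10).
Set (6)·t + (-10) = 2  ⇒  (6)·t = 12  ⇒  t = 2.

2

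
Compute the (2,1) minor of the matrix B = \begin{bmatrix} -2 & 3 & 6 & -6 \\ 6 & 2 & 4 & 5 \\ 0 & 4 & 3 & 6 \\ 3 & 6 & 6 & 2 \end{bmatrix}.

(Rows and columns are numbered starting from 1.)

The minor is 42.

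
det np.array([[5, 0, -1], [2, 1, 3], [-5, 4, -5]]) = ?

The determinant is -98.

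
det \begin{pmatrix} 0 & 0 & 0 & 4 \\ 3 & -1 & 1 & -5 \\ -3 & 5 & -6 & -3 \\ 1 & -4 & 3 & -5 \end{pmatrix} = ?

Expand along row 1 (it has 3 zeros):
  − (4) · M_14   where M_14 = det([3 -1 1; -3 5 -6; 1 -4 3]) = -23
det = (-1)·(4)·(-23) = 92

92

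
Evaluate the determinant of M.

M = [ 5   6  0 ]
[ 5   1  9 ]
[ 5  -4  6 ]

Expand along row 1:
  + 5 · |1 9; -4 6| = 5·(6 − (-36)) = 210
  − 6 · |5 9; 5 6| = −6·(30 − 45) = 90
Sum: (210) + (90) = 300

300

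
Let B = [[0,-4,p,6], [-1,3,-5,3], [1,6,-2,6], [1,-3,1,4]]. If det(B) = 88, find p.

-4

Expanding along the row containing p, det(B) is linear in p: det(B) = (-63)·p + (-164).
Set (-63)·p + (-164) = 88  ⇒  (-63)·p = 252  ⇒  p = -4.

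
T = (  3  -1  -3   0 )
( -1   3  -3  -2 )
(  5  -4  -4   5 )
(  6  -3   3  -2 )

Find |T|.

-140

Expand along row 1 (it has 1 zero):
  + (3) · M_11   where M_11 = det([3 -3 -2; -4 -4 5; -3 3 -2]) = 96
  − (-1) · M_12   where M_12 = det([-1 -3 -2; 5 -4 5; 6 3 -2]) = -191
  + (-3) · M_13   where M_13 = det([-1 3 -2; 5 -4 5; 6 -3 -2]) = 79
det = (+1)·(3)·(96) + (-1)·(-1)·(-191) + (+1)·(-3)·(79) = -140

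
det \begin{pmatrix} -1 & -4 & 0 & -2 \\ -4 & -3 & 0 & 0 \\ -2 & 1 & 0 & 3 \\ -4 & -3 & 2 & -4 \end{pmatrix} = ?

Expand along column 3 (it has 3 zeros):
  − (2) · M_43   where M_43 = det([-1 -4 -2; -4 -3 0; -2 1 3]) = -19
det = (-1)·(2)·(-19) = 38

38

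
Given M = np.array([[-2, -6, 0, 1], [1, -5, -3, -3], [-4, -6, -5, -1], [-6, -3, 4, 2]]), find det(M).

det(M) = 533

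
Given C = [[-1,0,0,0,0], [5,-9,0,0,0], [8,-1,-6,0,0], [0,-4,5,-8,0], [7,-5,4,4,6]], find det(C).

|C| = 2592

C is lower triangular, so det(C) is the product of the diagonal entries:
det = (-1) · (-9) · (-6) · (-8) · (6) = 2592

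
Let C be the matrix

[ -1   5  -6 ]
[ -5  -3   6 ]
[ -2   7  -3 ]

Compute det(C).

The determinant is 144.

Expand along row 1:
  + (-1) · |-3 6; 7 -3| = (-1)·(9 − 42) = 33
  − 5 · |-5 6; -2 -3| = −5·(15 − (-12)) = -135
  + (-6) · |-5 -3; -2 7| = (-6)·(-35 − 6) = 246
Sum: (33) + (-135) + (246) = 144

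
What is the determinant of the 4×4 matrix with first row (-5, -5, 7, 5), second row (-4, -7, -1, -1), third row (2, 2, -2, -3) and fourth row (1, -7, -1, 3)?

Expand along row 1:
  + (-5) · M_11   where M_11 = det([-7 -1 -1; 2 -2 -3; -7 -1 3]) = 64
  − (-5) · M_12   where M_12 = det([-4 -1 -1; 2 -2 -3; 1 -1 3]) = 45
  + (7) · M_13   where M_13 = det([-4 -7 -1; 2 2 -3; 1 -7 3]) = 139
  − (5) · M_14   where M_14 = det([-4 -7 -1; 2 2 -2; 1 -7 -1]) = 80
det = (+1)·(-5)·(64) + (-1)·(-5)·(45) + (+1)·(7)·(139) + (-1)·(5)·(80) = 478

478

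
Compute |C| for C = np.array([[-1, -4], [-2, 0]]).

det(C) = (-1)·0 − (-4)·(-2) = 0 − 8 = -8

The determinant is -8.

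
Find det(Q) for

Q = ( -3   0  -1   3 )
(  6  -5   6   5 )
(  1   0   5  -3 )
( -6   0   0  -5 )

Expand along column 2 (it has 3 zeros):
  + (-5) · M_22   where M_22 = det([-3 -1 3; 1 5 -3; -6 0 -5]) = 142
det = (+1)·(-5)·(142) = -710

-710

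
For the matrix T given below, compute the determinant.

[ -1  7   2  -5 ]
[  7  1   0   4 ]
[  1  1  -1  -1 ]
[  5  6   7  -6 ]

-633

Expand along row 2 (it has 1 zero):
  − (7) · M_21   where M_21 = det([7 2 -5; 1 -1 -1; 6 7 -6]) = 26
  + (1) · M_22   where M_22 = det([-1 2 -5; 1 -1 -1; 5 7 -6]) = -71
  + (4) · M_24   where M_24 = det([-1 7 2; 1 1 -1; 5 6 7]) = -95
det = (-1)·(7)·(26) + (+1)·(1)·(-71) + (+1)·(4)·(-95) = -633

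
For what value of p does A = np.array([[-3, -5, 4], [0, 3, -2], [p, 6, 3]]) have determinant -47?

Expanding along the column containing p, det(A) is linear in p: det(A) = (-2)·p + (-63).
Set (-2)·p + (-63) = -47  ⇒  (-2)·p = 16  ⇒  p = -8.

p = -8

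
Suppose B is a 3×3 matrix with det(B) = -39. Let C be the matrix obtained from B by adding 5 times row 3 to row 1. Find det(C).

|C| = -39

Adding a multiple of one row to another leaves the determinant unchanged.
det(C) = (1)·(-39) = -39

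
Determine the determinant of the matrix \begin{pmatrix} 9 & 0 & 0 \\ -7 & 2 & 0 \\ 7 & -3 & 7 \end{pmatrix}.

126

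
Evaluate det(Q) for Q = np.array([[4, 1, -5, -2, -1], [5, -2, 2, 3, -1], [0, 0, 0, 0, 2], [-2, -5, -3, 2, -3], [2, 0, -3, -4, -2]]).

-1388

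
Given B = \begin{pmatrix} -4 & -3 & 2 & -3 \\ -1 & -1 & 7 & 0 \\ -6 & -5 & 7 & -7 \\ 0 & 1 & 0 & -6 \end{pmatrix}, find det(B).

|B| = 131

Expand along row 4 (it has 2 zeros):
  + (1) · M_42   where M_42 = det([-4 2 -3; -1 7 0; -6 7 -7]) = 77
  + (-6) · M_44   where M_44 = det([-4 -3 2; -1 -1 7; -6 -5 7]) = -9
det = (+1)·(1)·(77) + (+1)·(-6)·(-9) = 131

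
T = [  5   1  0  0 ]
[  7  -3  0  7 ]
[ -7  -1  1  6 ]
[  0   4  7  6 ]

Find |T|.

Expand along row 1 (it has 2 zeros):
  + (5) · M_11   where M_11 = det([-3 0 7; -1 1 6; 4 7 6]) = 31
  − (1) · M_12   where M_12 = det([7 0 7; -7 1 6; 0 7 6]) = -595
det = (+1)·(5)·(31) + (-1)·(1)·(-595) = 750

750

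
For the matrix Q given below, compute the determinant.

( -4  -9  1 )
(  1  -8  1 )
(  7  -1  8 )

Expand along column 1:
  + (-4) · |-8 1; -1 8| = (-4)·(-64 − (-1)) = 252
  − 1 · |-9 1; -1 8| = −1·(-72 − (-1)) = 71
  + 7 · |-9 1; -8 1| = 7·(-9 − (-8)) = -7
Sum: (252) + (71) + (-7) = 316

316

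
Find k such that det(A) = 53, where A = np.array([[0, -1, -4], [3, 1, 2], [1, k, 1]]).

Expanding along the column containing k, det(A) is linear in k: det(A) = (-12)·k + (5).
Set (-12)·k + (5) = 53  ⇒  (-12)·k = 48  ⇒  k = -4.

-4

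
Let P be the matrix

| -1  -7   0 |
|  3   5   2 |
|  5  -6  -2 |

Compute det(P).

The determinant is -114.

Expand along column 3:
  − 2 · |-1 -7; 5 -6| = −2·(6 − (-35)) = -82
  + (-2) · |-1 -7; 3 5| = (-2)·(-5 − (-21)) = -32
Sum: (-82) + (-32) = -114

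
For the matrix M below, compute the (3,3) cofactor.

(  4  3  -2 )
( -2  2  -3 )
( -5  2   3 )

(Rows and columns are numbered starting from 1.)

The cofactor is 14.

Delete row 3 and column 3; the remaining 2×2 submatrix is [4 3; -2 2].
Its determinant is 4·2 − 3·(-2) = 14.
The cofactor carries sign (−1)^(3+3) = +1, so C_{3,3} = +(14) = 14.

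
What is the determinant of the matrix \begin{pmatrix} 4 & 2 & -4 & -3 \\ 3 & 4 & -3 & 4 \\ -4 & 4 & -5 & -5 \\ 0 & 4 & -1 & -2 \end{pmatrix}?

Expand along row 4 (it has 1 zero):
  + (4) · M_42   where M_42 = det([4 -4 -3; 3 -3 4; -4 -5 -5]) = 225
  − (-1) · M_43   where M_43 = det([4 2 -3; 3 4 4; -4 4 -5]) = -230
  + (-2) · M_44   where M_44 = det([4 2 -4; 3 4 -3; -4 4 -5]) = -90
det = (+1)·(4)·(225) + (-1)·(-1)·(-230) + (+1)·(-2)·(-90) = 850

850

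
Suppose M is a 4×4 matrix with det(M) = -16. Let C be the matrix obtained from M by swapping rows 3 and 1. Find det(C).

Swapping two rows multiplies the determinant by −1.
det(C) = (-1)·(-16) = 16

16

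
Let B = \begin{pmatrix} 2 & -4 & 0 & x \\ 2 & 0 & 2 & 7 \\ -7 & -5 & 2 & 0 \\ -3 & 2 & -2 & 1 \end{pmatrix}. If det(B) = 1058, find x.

Expanding along the column containing x, det(B) is linear in x: det(B) = (46)·x + (736).
Set (46)·x + (736) = 1058  ⇒  (46)·x = 322  ⇒  x = 7.

7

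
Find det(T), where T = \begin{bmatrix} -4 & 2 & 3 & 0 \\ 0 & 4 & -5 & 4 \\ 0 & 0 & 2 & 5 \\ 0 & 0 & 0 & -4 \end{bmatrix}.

det(T) = 128

T is upper triangular, so det(T) is the product of the diagonal entries:
det = (-4) · (4) · (2) · (-4) = 128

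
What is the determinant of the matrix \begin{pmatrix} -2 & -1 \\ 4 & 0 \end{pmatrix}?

4

det = (-2)·0 − (-1)·4 = 0 − (-4) = 4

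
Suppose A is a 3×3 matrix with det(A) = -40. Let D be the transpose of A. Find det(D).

-40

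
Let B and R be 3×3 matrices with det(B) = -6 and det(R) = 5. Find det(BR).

det(BR) = det(B)·det(R) = (-6)·(5) = -30

-30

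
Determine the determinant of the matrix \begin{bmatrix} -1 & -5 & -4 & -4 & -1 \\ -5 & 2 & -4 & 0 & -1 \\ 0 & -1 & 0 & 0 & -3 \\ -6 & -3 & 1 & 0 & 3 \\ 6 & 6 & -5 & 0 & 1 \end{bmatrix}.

1052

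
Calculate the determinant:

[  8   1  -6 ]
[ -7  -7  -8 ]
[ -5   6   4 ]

The determinant is 690.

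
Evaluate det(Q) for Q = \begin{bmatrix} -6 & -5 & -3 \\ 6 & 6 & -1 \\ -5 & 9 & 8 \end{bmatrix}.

det(Q) = -379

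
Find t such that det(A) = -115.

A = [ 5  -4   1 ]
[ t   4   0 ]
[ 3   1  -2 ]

Expanding along the column containing t, det(A) is linear in t: det(A) = (-7)·t + (-52).
Set (-7)·t + (-52) = -115  ⇒  (-7)·t = -63  ⇒  t = 9.

9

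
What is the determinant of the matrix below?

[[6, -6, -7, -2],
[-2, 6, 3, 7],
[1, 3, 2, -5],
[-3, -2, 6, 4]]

1535

Expand along row 1:
  + (6) · M_11   where M_11 = det([6 3 7; 3 2 -5; -2 6 4]) = 376
  − (-6) · M_12   where M_12 = det([-2 3 7; 1 2 -5; -3 6 4]) = 41
  + (-7) · M_13   where M_13 = det([-2 6 7; 1 3 -5; -3 -2 4]) = 111
  − (-2) · M_14   where M_14 = det([-2 6 3; 1 3 2; -3 -2 6]) = -95
det = (+1)·(6)·(376) + (-1)·(-6)·(41) + (+1)·(-7)·(111) + (-1)·(-2)·(-95) = 1535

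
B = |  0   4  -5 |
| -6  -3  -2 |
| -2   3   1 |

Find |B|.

Expand along row 1:
  − 4 · |-6 -2; -2 1| = −4·(-6 − 4) = 40
  + (-5) · |-6 -3; -2 3| = (-5)·(-18 − 6) = 120
Sum: (40) + (120) = 160

det(B) = 160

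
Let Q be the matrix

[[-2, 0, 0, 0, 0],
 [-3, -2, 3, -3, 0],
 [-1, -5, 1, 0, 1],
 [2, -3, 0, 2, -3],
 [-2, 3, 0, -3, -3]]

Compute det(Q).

det(Q) = 300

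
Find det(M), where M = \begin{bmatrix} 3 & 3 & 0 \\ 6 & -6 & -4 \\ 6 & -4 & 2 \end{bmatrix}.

|M| = -192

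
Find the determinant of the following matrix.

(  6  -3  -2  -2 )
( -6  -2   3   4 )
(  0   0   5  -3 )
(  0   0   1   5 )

The matrix is block upper-triangular with a 2×2 block and a 2×2 block on the diagonal, so its determinant equals the product of the determinants of the diagonal blocks.
det of the 2×2 block = -30
det of the 2×2 block = 28
det = (-30)·(28) = -840

-840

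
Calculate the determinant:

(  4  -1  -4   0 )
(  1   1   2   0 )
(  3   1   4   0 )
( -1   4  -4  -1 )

Expand along column 4 (it has 3 zeros):
  + (-1) · M_44   where M_44 = det([4 -1 -4; 1 1 2; 3 1 4]) = 14
det = (+1)·(-1)·(14) = -14

The determinant is -14.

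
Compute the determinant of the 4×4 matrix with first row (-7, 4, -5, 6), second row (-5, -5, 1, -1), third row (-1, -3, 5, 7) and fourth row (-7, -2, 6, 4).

-3122

Expand along row 1:
  + (-7) · M_11   where M_11 = det([-5 1 -1; -3 5 7; -2 6 4]) = 116
  − (4) · M_12   where M_12 = det([-5 1 -1; -1 5 7; -7 6 4]) = 36
  + (-5) · M_13   where M_13 = det([-5 -5 -1; -1 -3 7; -7 -2 4]) = 234
  − (6) · M_14   where M_14 = det([-5 -5 1; -1 -3 5; -7 -2 6]) = 166
det = (+1)·(-7)·(116) + (-1)·(4)·(36) + (+1)·(-5)·(234) + (-1)·(6)·(166) = -3122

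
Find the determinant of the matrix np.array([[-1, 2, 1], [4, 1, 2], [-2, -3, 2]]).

Expand along column 1:
  + (-1) · |1 2; -3 2| = (-1)·(2 − (-6)) = -8
  − 4 · |2 1; -3 2| = −4·(4 − (-3)) = -28
  + (-2) · |2 1; 1 2| = (-2)·(4 − 1) = -6
Sum: (-8) + (-28) + (-6) = -42

The determinant is -42.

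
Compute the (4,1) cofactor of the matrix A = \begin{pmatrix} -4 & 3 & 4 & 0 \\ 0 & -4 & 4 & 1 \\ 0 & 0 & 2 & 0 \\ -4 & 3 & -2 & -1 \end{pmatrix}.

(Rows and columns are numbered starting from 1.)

6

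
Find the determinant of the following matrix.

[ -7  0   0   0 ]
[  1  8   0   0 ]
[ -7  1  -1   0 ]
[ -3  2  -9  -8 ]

The determinant is -448.

The matrix is lower triangular, so the determinant is the product of the diagonal entries:
det = (-7) · (8) · (-1) · (-8) = -448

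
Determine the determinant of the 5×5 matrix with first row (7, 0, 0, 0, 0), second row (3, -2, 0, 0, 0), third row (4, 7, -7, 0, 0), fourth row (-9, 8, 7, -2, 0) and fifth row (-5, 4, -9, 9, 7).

-1372

The matrix is lower triangular, so the determinant is the product of the diagonal entries:
det = (7) · (-2) · (-7) · (-2) · (7) = -1372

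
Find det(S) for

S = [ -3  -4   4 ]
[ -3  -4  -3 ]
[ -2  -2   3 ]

Expand along column 1:
  + (-3) · |-4 -3; -2 3| = (-3)·(-12 − 6) = 54
  − (-3) · |-4 4; -2 3| = −(-3)·(-12 − (-8)) = -12
  + (-2) · |-4 4; -4 -3| = (-2)·(12 − (-16)) = -56
Sum: (54) + (-12) + (-56) = -14

|S| = -14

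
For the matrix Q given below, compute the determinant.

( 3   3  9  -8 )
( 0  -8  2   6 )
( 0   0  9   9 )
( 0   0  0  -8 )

Q is upper triangular, so det(Q) is the product of the diagonal entries:
det = (3) · (-8) · (9) · (-8) = 1728

The determinant is 1728.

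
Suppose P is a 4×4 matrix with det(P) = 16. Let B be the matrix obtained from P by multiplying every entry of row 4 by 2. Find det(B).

The determinant is 32.

Scaling one row by 2 multiplies the determinant by 2.
det(B) = (2)·(16) = 32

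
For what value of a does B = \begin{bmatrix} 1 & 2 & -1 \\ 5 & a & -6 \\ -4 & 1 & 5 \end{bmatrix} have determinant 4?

5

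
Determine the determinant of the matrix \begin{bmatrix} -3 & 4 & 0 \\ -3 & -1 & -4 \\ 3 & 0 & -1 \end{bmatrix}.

Expand along row 1:
  + (-3) · |-1 -4; 0 -1| = (-3)·(1 − 0) = -3
  − 4 · |-3 -4; 3 -1| = −4·(3 − (-12)) = -60
Sum: (-3) + (-60) = -63

The determinant is -63.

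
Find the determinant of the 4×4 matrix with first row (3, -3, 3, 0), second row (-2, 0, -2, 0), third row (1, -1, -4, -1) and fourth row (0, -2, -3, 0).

Expand along column 4 (it has 3 zeros):
  − (-1) · M_34   where M_34 = det([3 -3 3; -2 0 -2; 0 -2 -3]) = 18
det = (-1)·(-1)·(18) = 18

18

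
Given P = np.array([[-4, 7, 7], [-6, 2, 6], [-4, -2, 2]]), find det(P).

-8

Expand along row 1:
  + (-4) · |2 6; -2 2| = (-4)·(4 − (-12)) = -64
  − 7 · |-6 6; -4 2| = −7·(-12 − (-24)) = -84
  + 7 · |-6 2; -4 -2| = 7·(12 − (-8)) = 140
Sum: (-64) + (-84) + (140) = -8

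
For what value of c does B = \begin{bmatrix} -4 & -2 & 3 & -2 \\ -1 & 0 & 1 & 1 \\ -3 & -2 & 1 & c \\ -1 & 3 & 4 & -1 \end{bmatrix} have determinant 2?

c = 5

Expanding along the row containing c, det(B) is linear in c: det(B) = (3)·c + (-13).
Set (3)·c + (-13) = 2  ⇒  (3)·c = 15  ⇒  c = 5.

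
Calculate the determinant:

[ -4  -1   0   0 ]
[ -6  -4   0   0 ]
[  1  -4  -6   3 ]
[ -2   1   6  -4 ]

The determinant is 60.

The matrix is block lower-triangular with a 2×2 block and a 2×2 block on the diagonal, so its determinant equals the product of the determinants of the diagonal blocks.
det of the 2×2 block = 10
det of the 2×2 block = 6
det = (10)·(6) = 60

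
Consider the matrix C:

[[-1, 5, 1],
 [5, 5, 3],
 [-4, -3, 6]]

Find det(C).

Expand along row 1:
  + (-1) · |5 3; -3 6| = (-1)·(30 − (-9)) = -39
  − 5 · |5 3; -4 6| = −5·(30 − (-12)) = -210
  + 1 · |5 5; -4 -3| = 1·(-15 − (-20)) = 5
Sum: (-39) + (-210) + (5) = -244

det(C) = -244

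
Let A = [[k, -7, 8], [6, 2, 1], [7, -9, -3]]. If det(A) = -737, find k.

Expanding along the row containing k, det(A) is linear in k: det(A) = (3)·k + (-719).
Set (3)·k + (-719) = -737  ⇒  (3)·k = -18  ⇒  k = -6.

-6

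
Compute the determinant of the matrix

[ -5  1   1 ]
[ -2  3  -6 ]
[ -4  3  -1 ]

-47

Expand along row 1:
  + (-5) · |3 -6; 3 -1| = (-5)·(-3 − (-18)) = -75
  − 1 · |-2 -6; -4 -1| = −1·(2 − 24) = 22
  + 1 · |-2 3; -4 3| = 1·(-6 − (-12)) = 6
Sum: (-75) + (22) + (6) = -47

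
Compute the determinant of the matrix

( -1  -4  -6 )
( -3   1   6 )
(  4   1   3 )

The determinant is -87.

Expand along row 1:
  + (-1) · |1 6; 1 3| = (-1)·(3 − 6) = 3
  − (-4) · |-3 6; 4 3| = −(-4)·(-9 − 24) = -132
  + (-6) · |-3 1; 4 1| = (-6)·(-3 − 4) = 42
Sum: (3) + (-132) + (42) = -87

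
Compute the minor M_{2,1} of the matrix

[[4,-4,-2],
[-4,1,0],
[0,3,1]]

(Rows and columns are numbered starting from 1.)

Delete row 2 and column 1; the remaining 2×2 submatrix is [-4 -2; 3 1].
Its determinant is (-4)·1 − (-2)·3 = 2.

2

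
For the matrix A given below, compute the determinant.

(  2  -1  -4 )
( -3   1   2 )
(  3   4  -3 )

Expand along row 1:
  + 2 · |1 2; 4 -3| = 2·(-3 − 8) = -22
  − (-1) · |-3 2; 3 -3| = −(-1)·(9 − 6) = 3
  + (-4) · |-3 1; 3 4| = (-4)·(-12 − 3) = 60
Sum: (-22) + (3) + (60) = 41

The determinant is 41.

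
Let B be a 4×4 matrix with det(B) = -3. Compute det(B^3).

-27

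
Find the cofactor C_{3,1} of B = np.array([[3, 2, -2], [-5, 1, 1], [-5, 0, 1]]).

The cofactor is 4.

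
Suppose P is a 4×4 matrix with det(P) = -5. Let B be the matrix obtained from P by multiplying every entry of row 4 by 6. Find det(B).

-30

Scaling one row by 6 multiplies the determinant by 6.
det(B) = (6)·(-5) = -30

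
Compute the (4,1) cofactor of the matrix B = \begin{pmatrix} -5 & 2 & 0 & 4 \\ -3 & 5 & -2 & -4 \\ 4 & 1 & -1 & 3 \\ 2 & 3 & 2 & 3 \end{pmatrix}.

Delete row 4 and column 1; the remaining 3×3 submatrix is [2 0 4; 5 -2 -4; 1 -1 3].
Its determinant is -32.
The cofactor carries sign (−1)^(4+1) = −1, so C_{4,1} = −(-32) = 32.

32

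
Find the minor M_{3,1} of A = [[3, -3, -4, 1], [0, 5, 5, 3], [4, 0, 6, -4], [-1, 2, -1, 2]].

Delete row 3 and column 1; the remaining 3×3 submatrix is [-3 -4 1; 5 5 3; 2 -1 2].
Its determinant is -38.

-38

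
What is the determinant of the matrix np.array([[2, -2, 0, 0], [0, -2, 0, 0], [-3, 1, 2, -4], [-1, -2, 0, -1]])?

8

The matrix is block lower-triangular with a 2×2 block and a 2×2 block on the diagonal, so its determinant equals the product of the determinants of the diagonal blocks.
det of the 2×2 block = -4
det of the 2×2 block = -2
det = (-4)·(-2) = 8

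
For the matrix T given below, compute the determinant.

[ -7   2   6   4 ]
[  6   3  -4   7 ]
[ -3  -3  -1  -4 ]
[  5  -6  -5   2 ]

1339

Expand along row 1:
  + (-7) · M_11   where M_11 = det([3 -4 7; -3 -1 -4; -6 -5 2]) = -123
  − (2) · M_12   where M_12 = det([6 -4 7; -3 -1 -4; 5 -5 2]) = 64
  + (6) · M_13   where M_13 = det([6 3 7; -3 -3 -4; 5 -6 2]) = 9
  − (4) · M_14   where M_14 = det([6 3 -4; -3 -3 -1; 5 -6 -5]) = -138
det = (+1)·(-7)·(-123) + (-1)·(2)·(64) + (+1)·(6)·(9) + (-1)·(4)·(-138) = 1339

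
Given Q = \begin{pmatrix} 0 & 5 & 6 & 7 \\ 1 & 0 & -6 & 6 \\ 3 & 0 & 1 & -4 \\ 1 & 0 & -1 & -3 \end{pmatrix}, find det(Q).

det(Q) = 305

Expand along column 2 (it has 3 zeros):
  − (5) · M_12   where M_12 = det([1 -6 6; 3 1 -4; 1 -1 -3]) = -61
det = (-1)·(5)·(-61) = 305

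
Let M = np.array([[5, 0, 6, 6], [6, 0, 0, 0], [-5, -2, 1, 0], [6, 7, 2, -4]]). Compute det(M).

Expand along row 2 (it has 3 zeros):
  − (6) · M_21   where M_21 = det([0 6 6; -2 1 0; 7 2 -4]) = -114
det = (-1)·(6)·(-114) = 684

684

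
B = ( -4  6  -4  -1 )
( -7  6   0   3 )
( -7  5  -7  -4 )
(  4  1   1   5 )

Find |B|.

Expand along row 2 (it has 1 zero):
  − (-7) · M_21   where M_21 = det([6 -4 -1; 5 -7 -4; 1 1 5]) = -82
  + (6) · M_22   where M_22 = det([-4 -4 -1; -7 -7 -4; 4 1 5]) = 27
  + (3) · M_24   where M_24 = det([-4 6 -4; -7 5 -7; 4 1 1]) = -66
det = (-1)·(-7)·(-82) + (+1)·(6)·(27) + (+1)·(3)·(-66) = -610

det(B) = -610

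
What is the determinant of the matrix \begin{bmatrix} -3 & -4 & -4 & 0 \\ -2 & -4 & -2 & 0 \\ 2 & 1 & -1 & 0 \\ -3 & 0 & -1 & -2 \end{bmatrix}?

Expand along column 4 (it has 3 zeros):
  + (-2) · M_44   where M_44 = det([-3 -4 -4; -2 -4 -2; 2 1 -1]) = -18
det = (+1)·(-2)·(-18) = 36

36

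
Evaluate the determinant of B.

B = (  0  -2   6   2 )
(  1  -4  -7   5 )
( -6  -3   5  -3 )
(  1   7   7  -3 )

Expand along row 1 (it has 1 zero):
  − (-2) · M_12   where M_12 = det([1 -7 5; -6 5 -3; 1 7 -3]) = -82
  + (6) · M_13   where M_13 = det([1 -4 5; -6 -3 -3; 1 7 -3]) = -81
  − (2) · M_14   where M_14 = det([1 -4 -7; -6 -3 5; 1 7 7]) = 29
det = (-1)·(-2)·(-82) + (+1)·(6)·(-81) + (-1)·(2)·(29) = -708

det(B) = -708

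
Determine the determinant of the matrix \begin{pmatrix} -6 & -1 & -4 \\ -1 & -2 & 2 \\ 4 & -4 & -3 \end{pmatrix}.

Expand along column 1:
  + (-6) · |-2 2; -4 -3| = (-6)·(6 − (-8)) = -84
  − (-1) · |-1 -4; -4 -3| = −(-1)·(3 − 16) = -13
  + 4 · |-1 -4; -2 2| = 4·(-2 − 8) = -40
Sum: (-84) + (-13) + (-40) = -137

-137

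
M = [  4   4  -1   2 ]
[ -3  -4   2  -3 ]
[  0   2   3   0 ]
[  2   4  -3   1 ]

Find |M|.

|M| = 66

Expand along row 3 (it has 2 zeros):
  − (2) · M_32   where M_32 = det([4 -1 2; -3 2 -3; 2 -3 1]) = -15
  + (3) · M_33   where M_33 = det([4 4 2; -3 -4 -3; 2 4 1]) = 12
det = (-1)·(2)·(-15) + (+1)·(3)·(12) = 66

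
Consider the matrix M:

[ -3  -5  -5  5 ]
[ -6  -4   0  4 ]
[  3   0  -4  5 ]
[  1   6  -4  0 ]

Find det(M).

-1088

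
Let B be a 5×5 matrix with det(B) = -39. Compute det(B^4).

det(B^4) = (det B)^4 = (-39)^4 = 2313441

The determinant is 2313441.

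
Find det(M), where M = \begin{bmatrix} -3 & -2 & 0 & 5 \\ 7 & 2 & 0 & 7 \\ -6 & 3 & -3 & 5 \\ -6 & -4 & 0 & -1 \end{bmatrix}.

Expand along column 3 (it has 3 zeros):
  + (-3) · M_33   where M_33 = det([-3 -2 5; 7 2 7; -6 -4 -1]) = -88
det = (+1)·(-3)·(-88) = 264

264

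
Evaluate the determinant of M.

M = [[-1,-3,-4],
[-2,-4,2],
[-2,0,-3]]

|M| = 50

Expand along column 2:
  − (-3) · |-2 2; -2 -3| = −(-3)·(6 − (-4)) = 30
  + (-4) · |-1 -4; -2 -3| = (-4)·(3 − 8) = 20
Sum: (30) + (20) = 50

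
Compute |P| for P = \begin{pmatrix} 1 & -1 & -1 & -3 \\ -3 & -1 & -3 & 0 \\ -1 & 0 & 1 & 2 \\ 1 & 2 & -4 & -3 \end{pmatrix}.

Expand along row 2 (it has 1 zero):
  − (-3) · M_21   where M_21 = det([-1 -1 -3; 0 1 2; 2 -4 -3]) = -3
  + (-1) · M_22   where M_22 = det([1 -1 -3; -1 1 2; 1 -4 -3]) = -3
  − (-3) · M_23   where M_23 = det([1 -1 -3; -1 0 2; 1 2 -3]) = 3
det = (-1)·(-3)·(-3) + (+1)·(-1)·(-3) + (-1)·(-3)·(3) = 3

3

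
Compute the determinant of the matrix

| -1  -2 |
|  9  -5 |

det = (-1)·(-5) − (-2)·9 = 5 − (-18) = 23

The determinant is 23.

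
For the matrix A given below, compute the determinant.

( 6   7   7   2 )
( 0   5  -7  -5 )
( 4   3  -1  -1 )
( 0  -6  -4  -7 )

Expand along column 1 (it has 2 zeros):
  + (6) · M_11   where M_11 = det([5 -7 -5; 3 -1 -1; -6 -4 -7]) = -84
  + (4) · M_31   where M_31 = det([7 7 2; 5 -7 -5; -6 -4 -7]) = 534
det = (+1)·(6)·(-84) + (+1)·(4)·(534) = 1632

The determinant is 1632.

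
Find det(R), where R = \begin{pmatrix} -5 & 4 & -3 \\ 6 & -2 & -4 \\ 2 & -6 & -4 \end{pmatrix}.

|R| = 240

Expand along row 1:
  + (-5) · |-2 -4; -6 -4| = (-5)·(8 − 24) = 80
  − 4 · |6 -4; 2 -4| = −4·(-24 − (-8)) = 64
  + (-3) · |6 -2; 2 -6| = (-3)·(-36 − (-4)) = 96
Sum: (80) + (64) + (96) = 240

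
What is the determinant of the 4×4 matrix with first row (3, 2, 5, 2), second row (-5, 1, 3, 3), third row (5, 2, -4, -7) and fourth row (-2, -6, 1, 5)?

Expand along row 1:
  + (3) · M_11   where M_11 = det([1 3 3; 2 -4 -7; -6 1 5]) = 17
  − (2) · M_12   where M_12 = det([-5 3 3; 5 -4 -7; -2 1 5]) = 23
  + (5) · M_13   where M_13 = det([-5 1 3; 5 2 -7; -2 -6 5]) = 71
  − (2) · M_14   where M_14 = det([-5 1 3; 5 2 -4; -2 -6 1]) = 35
det = (+1)·(3)·(17) + (-1)·(2)·(23) + (+1)·(5)·(71) + (-1)·(2)·(35) = 290

290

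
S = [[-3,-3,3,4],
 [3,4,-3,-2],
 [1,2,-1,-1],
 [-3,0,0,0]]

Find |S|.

The determinant is 15.

Expand along row 4 (it has 3 zeros):
  − (-3) · M_41   where M_41 = det([-3 3 4; 4 -3 -2; 2 -1 -1]) = 5
det = (-1)·(-3)·(5) = 15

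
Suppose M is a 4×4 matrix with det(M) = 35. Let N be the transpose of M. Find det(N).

det(Mᵀ) = det(M).
det(N) = (1)·(35) = 35

|N| = 35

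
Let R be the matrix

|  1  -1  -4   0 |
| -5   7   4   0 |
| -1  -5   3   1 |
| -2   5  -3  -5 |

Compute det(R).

Expand along column 4 (it has 2 zeros):
  − (1) · M_34   where M_34 = det([1 -1 -4; -5 7 4; -2 5 -3]) = 26
  + (-5) · M_44   where M_44 = det([1 -1 -4; -5 7 4; -1 -5 3]) = -98
det = (-1)·(1)·(26) + (+1)·(-5)·(-98) = 464

464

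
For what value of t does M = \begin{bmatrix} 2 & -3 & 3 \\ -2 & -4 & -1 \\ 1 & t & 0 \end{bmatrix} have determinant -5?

t = 5

Expanding along the column containing t, det(M) is linear in t: det(M) = (-4)·t + (15).
Set (-4)·t + (15) = -5  ⇒  (-4)·t = -20  ⇒  t = 5.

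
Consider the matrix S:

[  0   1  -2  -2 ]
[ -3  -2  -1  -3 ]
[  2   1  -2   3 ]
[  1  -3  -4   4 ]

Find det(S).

55

Expand along row 1 (it has 1 zero):
  − (1) · M_12   where M_12 = det([-3 -1 -3; 2 -2 3; 1 -4 4]) = 11
  + (-2) · M_13   where M_13 = det([-3 -2 -3; 2 1 3; 1 -3 4]) = -8
  − (-2) · M_14   where M_14 = det([-3 -2 -1; 2 1 -2; 1 -3 -4]) = 25
det = (-1)·(1)·(11) + (+1)·(-2)·(-8) + (-1)·(-2)·(25) = 55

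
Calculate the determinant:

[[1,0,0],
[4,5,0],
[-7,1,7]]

The matrix is lower triangular, so the determinant is the product of the diagonal entries:
det = (1) · (5) · (7) = 35

The determinant is 35.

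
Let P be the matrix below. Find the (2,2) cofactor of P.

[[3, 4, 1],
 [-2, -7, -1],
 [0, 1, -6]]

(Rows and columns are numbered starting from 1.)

-18

Delete row 2 and column 2; the remaining 2×2 submatrix is [3 1; 0 -6].
Its determinant is 3·(-6) − 1·0 = -18.
The cofactor carries sign (−1)^(2+2) = +1, so C_{2,2} = +(-18) = -18.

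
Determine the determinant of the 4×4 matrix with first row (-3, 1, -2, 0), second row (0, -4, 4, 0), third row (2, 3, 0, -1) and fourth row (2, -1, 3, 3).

Expand along row 2 (it has 2 zeros):
  + (-4) · M_22   where M_22 = det([-3 -2 0; 2 0 -1; 2 3 3]) = 7
  − (4) · M_23   where M_23 = det([-3 1 0; 2 3 -1; 2 -1 3]) = -32
det = (+1)·(-4)·(7) + (-1)·(4)·(-32) = 100

100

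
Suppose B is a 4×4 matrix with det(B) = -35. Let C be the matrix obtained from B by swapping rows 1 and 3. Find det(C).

Swapping two rows multiplies the determinant by −1.
det(C) = (-1)·(-35) = 35

det(C) = 35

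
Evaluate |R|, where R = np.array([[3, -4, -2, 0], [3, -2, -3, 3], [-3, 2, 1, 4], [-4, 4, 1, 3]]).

38

Expand along row 1 (it has 1 zero):
  + (3) · M_11   where M_11 = det([-2 -3 3; 2 1 4; 4 1 3]) = -34
  − (-4) · M_12   where M_12 = det([3 -3 3; -3 1 4; -4 1 3]) = 21
  + (-2) · M_13   where M_13 = det([3 -2 3; -3 2 4; -4 4 3]) = -28
det = (+1)·(3)·(-34) + (-1)·(-4)·(21) + (+1)·(-2)·(-28) = 38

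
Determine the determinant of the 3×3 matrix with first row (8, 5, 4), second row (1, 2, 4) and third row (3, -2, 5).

Expand along column 1:
  + 8 · |2 4; -2 5| = 8·(10 − (-8)) = 144
  − 1 · |5 4; -2 5| = −1·(25 − (-8)) = -33
  + 3 · |5 4; 2 4| = 3·(20 − 8) = 36
Sum: (144) + (-33) + (36) = 147

The determinant is 147.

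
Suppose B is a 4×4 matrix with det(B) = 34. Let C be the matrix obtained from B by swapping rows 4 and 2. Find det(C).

-34

Swapping two rows multiplies the determinant by −1.
det(C) = (-1)·(34) = -34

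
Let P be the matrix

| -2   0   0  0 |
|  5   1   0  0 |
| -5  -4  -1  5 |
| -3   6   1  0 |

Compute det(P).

P is block lower-triangular with a 2×2 block and a 2×2 block on the diagonal, so its determinant equals the product of the determinants of the diagonal blocks.
det of the 2×2 block = -2
det of the 2×2 block = -5
det = (-2)·(-5) = 10

10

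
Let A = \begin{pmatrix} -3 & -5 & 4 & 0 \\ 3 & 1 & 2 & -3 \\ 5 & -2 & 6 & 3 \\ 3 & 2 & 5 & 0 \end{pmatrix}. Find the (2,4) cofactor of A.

Delete row 2 and column 4; the remaining 3×3 submatrix is [-3 -5 4; 5 -2 6; 3 2 5].
Its determinant is 165.
The cofactor carries sign (−1)^(2+4) = +1, so C_{2,4} = +(165) = 165.

165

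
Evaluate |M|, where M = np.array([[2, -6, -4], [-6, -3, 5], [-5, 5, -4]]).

Expand along column 1:
  + 2 · |-3 5; 5 -4| = 2·(12 − 25) = -26
  − (-6) · |-6 -4; 5 -4| = −(-6)·(24 − (-20)) = 264
  + (-5) · |-6 -4; -3 5| = (-5)·(-30 − 12) = 210
Sum: (-26) + (264) + (210) = 448

|M| = 448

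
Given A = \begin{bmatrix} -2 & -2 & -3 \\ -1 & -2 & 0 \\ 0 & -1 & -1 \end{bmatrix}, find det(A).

Expand along column 1:
  + (-2) · |-2 0; -1 -1| = (-2)·(2 − 0) = -4
  − (-1) · |-2 -3; -1 -1| = −(-1)·(2 − 3) = -1
Sum: (-4) + (-1) = -5

det(A) = -5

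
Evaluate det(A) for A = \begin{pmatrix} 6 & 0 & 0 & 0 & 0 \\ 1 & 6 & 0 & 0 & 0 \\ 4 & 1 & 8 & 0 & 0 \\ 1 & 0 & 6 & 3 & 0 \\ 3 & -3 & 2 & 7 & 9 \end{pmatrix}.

|A| = 7776

A is lower triangular, so det(A) is the product of the diagonal entries:
det = (6) · (6) · (8) · (3) · (9) = 7776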